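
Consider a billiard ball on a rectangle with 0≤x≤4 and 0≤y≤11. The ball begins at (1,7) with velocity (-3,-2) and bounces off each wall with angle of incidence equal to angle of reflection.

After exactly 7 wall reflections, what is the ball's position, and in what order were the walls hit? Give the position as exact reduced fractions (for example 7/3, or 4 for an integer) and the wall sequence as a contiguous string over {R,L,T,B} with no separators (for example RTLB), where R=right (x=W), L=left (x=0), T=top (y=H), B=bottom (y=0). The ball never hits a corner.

Final position: (4,7)
Wall sequence: LRLBRLR

1. t=1/3 → L at (0,19/3); v=(3,-2)
2. t=4/3 → R at (4,11/3); v=(-3,-2)
3. t=4/3 → L at (0,1); v=(3,-2)
4. t=1/2 → B at (3/2,0); v=(3,2)
5. t=5/6 → R at (4,5/3); v=(-3,2)
6. t=4/3 → L at (0,13/3); v=(3,2)
7. t=4/3 → R at (4,7); v=(-3,2)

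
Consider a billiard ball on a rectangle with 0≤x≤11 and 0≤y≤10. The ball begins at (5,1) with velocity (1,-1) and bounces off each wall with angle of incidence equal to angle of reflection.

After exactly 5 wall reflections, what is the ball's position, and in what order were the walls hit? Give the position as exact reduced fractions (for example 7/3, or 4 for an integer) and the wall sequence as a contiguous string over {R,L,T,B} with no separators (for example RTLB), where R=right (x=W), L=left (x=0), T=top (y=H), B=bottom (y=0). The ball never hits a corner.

1. t=1 → B at (6,0); v=(1,1)
2. t=5 → R at (11,5); v=(-1,1)
3. t=5 → T at (6,10); v=(-1,-1)
4. t=6 → L at (0,4); v=(1,-1)
5. t=4 → B at (4,0); v=(1,1)

Final position: (4,0)
Wall sequence: BRTLB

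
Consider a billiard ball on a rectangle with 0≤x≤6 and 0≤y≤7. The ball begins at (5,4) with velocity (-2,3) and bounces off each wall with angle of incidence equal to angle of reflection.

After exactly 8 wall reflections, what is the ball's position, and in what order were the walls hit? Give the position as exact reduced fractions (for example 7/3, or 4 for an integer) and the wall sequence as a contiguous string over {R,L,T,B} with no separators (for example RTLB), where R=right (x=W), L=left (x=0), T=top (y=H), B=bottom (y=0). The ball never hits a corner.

Final position: (11/3,7)
Wall sequence: TLBRTBLT

1. t=1 → T at (3,7); v=(-2,-3)
2. t=3/2 → L at (0,5/2); v=(2,-3)
3. t=5/6 → B at (5/3,0); v=(2,3)
4. t=13/6 → R at (6,13/2); v=(-2,3)
5. t=1/6 → T at (17/3,7); v=(-2,-3)
6. t=7/3 → B at (1,0); v=(-2,3)
7. t=1/2 → L at (0,3/2); v=(2,3)
8. t=11/6 → T at (11/3,7); v=(2,-3)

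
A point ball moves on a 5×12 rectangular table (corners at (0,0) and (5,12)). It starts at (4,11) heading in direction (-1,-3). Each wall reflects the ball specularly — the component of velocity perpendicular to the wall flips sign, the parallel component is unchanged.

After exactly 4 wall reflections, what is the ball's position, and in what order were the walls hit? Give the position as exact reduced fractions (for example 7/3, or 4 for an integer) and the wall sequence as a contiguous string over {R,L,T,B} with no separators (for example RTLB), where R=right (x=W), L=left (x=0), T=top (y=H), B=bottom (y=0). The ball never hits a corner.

Final position: (5,8)
Wall sequence: BLTR

1. t=11/3 → B at (1/3,0); v=(-1,3)
2. t=1/3 → L at (0,1); v=(1,3)
3. t=11/3 → T at (11/3,12); v=(1,-3)
4. t=4/3 → R at (5,8); v=(-1,-3)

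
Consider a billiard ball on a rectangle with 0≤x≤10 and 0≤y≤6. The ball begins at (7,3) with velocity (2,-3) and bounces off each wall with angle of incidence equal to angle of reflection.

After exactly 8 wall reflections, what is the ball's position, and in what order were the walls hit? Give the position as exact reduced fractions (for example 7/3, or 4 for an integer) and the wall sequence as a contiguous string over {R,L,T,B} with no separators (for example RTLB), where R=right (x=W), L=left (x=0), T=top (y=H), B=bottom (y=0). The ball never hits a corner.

Final position: (9,6)
Wall sequence: BRTBLTBT

1. t=1 → B at (9,0); v=(2,3)
2. t=1/2 → R at (10,3/2); v=(-2,3)
3. t=3/2 → T at (7,6); v=(-2,-3)
4. t=2 → B at (3,0); v=(-2,3)
5. t=3/2 → L at (0,9/2); v=(2,3)
6. t=1/2 → T at (1,6); v=(2,-3)
7. t=2 → B at (5,0); v=(2,3)
8. t=2 → T at (9,6); v=(2,-3)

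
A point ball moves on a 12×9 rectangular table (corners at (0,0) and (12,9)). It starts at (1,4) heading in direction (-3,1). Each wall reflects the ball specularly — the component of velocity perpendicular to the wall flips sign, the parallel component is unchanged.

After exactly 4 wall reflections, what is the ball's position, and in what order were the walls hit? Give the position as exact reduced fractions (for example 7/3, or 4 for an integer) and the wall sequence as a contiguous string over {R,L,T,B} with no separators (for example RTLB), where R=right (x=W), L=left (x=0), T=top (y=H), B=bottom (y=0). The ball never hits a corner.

Final position: (0,17/3)
Wall sequence: LRTL

1. t=1/3 → L at (0,13/3); v=(3,1)
2. t=4 → R at (12,25/3); v=(-3,1)
3. t=2/3 → T at (10,9); v=(-3,-1)
4. t=10/3 → L at (0,17/3); v=(3,-1)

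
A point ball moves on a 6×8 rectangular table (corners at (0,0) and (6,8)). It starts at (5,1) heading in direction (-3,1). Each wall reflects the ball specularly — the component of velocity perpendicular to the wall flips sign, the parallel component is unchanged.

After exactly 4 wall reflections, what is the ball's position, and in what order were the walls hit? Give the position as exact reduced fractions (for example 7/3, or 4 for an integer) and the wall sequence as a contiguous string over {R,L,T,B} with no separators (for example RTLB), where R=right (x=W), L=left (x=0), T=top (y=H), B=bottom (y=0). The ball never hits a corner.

1. t=5/3 → L at (0,8/3); v=(3,1)
2. t=2 → R at (6,14/3); v=(-3,1)
3. t=2 → L at (0,20/3); v=(3,1)
4. t=4/3 → T at (4,8); v=(3,-1)

Final position: (4,8)
Wall sequence: LRLT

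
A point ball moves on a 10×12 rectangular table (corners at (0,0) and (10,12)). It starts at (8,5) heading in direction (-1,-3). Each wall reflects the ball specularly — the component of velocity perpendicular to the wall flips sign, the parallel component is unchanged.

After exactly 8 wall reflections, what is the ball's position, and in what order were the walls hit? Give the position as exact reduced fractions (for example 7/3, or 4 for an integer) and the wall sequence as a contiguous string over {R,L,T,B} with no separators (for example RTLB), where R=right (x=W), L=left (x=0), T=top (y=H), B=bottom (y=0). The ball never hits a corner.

Final position: (19/3,12)
Wall sequence: BTLBTBRT

1. t=5/3 → B at (19/3,0); v=(-1,3)
2. t=4 → T at (7/3,12); v=(-1,-3)
3. t=7/3 → L at (0,5); v=(1,-3)
4. t=5/3 → B at (5/3,0); v=(1,3)
5. t=4 → T at (17/3,12); v=(1,-3)
6. t=4 → B at (29/3,0); v=(1,3)
7. t=1/3 → R at (10,1); v=(-1,3)
8. t=11/3 → T at (19/3,12); v=(-1,-3)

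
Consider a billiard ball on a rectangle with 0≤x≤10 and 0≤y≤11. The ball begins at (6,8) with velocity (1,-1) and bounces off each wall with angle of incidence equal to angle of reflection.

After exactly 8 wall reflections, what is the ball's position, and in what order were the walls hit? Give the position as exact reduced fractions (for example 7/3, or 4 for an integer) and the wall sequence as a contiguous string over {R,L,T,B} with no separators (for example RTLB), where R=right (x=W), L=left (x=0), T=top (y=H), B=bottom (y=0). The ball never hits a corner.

1. t=4 → R at (10,4); v=(-1,-1)
2. t=4 → B at (6,0); v=(-1,1)
3. t=6 → L at (0,6); v=(1,1)
4. t=5 → T at (5,11); v=(1,-1)
5. t=5 → R at (10,6); v=(-1,-1)
6. t=6 → B at (4,0); v=(-1,1)
7. t=4 → L at (0,4); v=(1,1)
8. t=7 → T at (7,11); v=(1,-1)

Final position: (7,11)
Wall sequence: RBLTRBLT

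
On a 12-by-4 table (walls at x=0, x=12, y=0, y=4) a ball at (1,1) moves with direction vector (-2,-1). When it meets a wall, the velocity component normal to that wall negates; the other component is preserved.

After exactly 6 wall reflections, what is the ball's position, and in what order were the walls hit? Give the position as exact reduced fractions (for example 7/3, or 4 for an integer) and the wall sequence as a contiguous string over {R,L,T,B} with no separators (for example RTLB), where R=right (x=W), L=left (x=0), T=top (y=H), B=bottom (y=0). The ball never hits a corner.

Final position: (0,7/2)
Wall sequence: LBTRBL

1. t=1/2 → L at (0,1/2); v=(2,-1)
2. t=1/2 → B at (1,0); v=(2,1)
3. t=4 → T at (9,4); v=(2,-1)
4. t=3/2 → R at (12,5/2); v=(-2,-1)
5. t=5/2 → B at (7,0); v=(-2,1)
6. t=7/2 → L at (0,7/2); v=(2,1)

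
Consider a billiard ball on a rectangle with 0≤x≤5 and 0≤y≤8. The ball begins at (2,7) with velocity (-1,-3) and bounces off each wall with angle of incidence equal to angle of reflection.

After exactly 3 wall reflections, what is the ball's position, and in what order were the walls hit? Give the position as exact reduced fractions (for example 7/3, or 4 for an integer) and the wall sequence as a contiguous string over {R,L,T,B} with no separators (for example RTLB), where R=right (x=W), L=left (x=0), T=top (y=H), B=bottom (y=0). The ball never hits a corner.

1. t=2 → L at (0,1); v=(1,-3)
2. t=1/3 → B at (1/3,0); v=(1,3)
3. t=8/3 → T at (3,8); v=(1,-3)

Final position: (3,8)
Wall sequence: LBT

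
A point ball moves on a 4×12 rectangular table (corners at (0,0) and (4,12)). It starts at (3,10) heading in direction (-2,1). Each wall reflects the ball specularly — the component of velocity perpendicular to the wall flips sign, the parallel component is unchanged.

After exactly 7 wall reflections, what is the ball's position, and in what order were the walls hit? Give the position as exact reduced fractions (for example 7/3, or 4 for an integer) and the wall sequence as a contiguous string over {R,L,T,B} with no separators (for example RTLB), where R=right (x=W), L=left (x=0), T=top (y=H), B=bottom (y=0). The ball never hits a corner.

1. t=3/2 → L at (0,23/2); v=(2,1)
2. t=1/2 → T at (1,12); v=(2,-1)
3. t=3/2 → R at (4,21/2); v=(-2,-1)
4. t=2 → L at (0,17/2); v=(2,-1)
5. t=2 → R at (4,13/2); v=(-2,-1)
6. t=2 → L at (0,9/2); v=(2,-1)
7. t=2 → R at (4,5/2); v=(-2,-1)

Final position: (4,5/2)
Wall sequence: LTRLRLR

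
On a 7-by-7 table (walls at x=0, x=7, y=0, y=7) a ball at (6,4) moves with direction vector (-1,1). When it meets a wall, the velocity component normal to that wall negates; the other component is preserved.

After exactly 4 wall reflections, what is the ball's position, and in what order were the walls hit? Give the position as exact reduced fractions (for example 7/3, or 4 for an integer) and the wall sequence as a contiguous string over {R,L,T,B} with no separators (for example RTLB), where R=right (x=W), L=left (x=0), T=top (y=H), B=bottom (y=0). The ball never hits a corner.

1. t=3 → T at (3,7); v=(-1,-1)
2. t=3 → L at (0,4); v=(1,-1)
3. t=4 → B at (4,0); v=(1,1)
4. t=3 → R at (7,3); v=(-1,1)

Final position: (7,3)
Wall sequence: TLBR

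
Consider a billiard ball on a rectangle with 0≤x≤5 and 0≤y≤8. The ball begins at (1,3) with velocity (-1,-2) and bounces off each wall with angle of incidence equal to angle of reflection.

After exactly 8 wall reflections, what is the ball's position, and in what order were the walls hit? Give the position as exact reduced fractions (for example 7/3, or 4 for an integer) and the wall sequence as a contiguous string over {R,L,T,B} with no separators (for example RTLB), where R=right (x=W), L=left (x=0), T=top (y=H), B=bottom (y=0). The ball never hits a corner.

1. t=1 → L at (0,1); v=(1,-2)
2. t=1/2 → B at (1/2,0); v=(1,2)
3. t=4 → T at (9/2,8); v=(1,-2)
4. t=1/2 → R at (5,7); v=(-1,-2)
5. t=7/2 → B at (3/2,0); v=(-1,2)
6. t=3/2 → L at (0,3); v=(1,2)
7. t=5/2 → T at (5/2,8); v=(1,-2)
8. t=5/2 → R at (5,3); v=(-1,-2)

Final position: (5,3)
Wall sequence: LBTRBLTR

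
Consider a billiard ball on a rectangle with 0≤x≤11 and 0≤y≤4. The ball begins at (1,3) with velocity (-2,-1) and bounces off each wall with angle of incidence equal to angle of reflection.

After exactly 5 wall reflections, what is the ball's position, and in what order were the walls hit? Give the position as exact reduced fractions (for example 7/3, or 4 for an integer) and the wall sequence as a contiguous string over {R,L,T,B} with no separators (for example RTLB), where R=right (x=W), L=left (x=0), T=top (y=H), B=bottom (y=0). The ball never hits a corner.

Final position: (1,0)
Wall sequence: LBRTB

1. t=1/2 → L at (0,5/2); v=(2,-1)
2. t=5/2 → B at (5,0); v=(2,1)
3. t=3 → R at (11,3); v=(-2,1)
4. t=1 → T at (9,4); v=(-2,-1)
5. t=4 → B at (1,0); v=(-2,1)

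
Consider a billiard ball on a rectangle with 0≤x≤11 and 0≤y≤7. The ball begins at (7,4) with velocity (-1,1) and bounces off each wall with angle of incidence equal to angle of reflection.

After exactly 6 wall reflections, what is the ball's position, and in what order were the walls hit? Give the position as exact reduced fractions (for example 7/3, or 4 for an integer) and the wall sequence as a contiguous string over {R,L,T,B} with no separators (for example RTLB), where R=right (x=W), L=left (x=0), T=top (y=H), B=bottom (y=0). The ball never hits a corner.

1. t=3 → T at (4,7); v=(-1,-1)
2. t=4 → L at (0,3); v=(1,-1)
3. t=3 → B at (3,0); v=(1,1)
4. t=7 → T at (10,7); v=(1,-1)
5. t=1 → R at (11,6); v=(-1,-1)
6. t=6 → B at (5,0); v=(-1,1)

Final position: (5,0)
Wall sequence: TLBTRB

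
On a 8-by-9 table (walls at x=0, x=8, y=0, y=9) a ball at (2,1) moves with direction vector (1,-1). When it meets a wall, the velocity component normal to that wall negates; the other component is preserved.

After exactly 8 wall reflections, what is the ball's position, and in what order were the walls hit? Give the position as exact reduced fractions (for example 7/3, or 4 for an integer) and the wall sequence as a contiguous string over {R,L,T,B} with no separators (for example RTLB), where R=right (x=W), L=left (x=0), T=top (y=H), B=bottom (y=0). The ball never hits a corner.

1. t=1 → B at (3,0); v=(1,1)
2. t=5 → R at (8,5); v=(-1,1)
3. t=4 → T at (4,9); v=(-1,-1)
4. t=4 → L at (0,5); v=(1,-1)
5. t=5 → B at (5,0); v=(1,1)
6. t=3 → R at (8,3); v=(-1,1)
7. t=6 → T at (2,9); v=(-1,-1)
8. t=2 → L at (0,7); v=(1,-1)

Final position: (0,7)
Wall sequence: BRTLBRTL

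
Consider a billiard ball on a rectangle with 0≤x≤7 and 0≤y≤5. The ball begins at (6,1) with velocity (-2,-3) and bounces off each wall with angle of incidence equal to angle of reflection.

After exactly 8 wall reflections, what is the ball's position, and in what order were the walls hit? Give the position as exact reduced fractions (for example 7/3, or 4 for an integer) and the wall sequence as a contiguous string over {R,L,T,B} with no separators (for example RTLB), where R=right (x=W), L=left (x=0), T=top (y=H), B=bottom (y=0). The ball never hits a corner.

Final position: (8/3,5)
Wall sequence: BTLBTRBT

1. t=1/3 → B at (16/3,0); v=(-2,3)
2. t=5/3 → T at (2,5); v=(-2,-3)
3. t=1 → L at (0,2); v=(2,-3)
4. t=2/3 → B at (4/3,0); v=(2,3)
5. t=5/3 → T at (14/3,5); v=(2,-3)
6. t=7/6 → R at (7,3/2); v=(-2,-3)
7. t=1/2 → B at (6,0); v=(-2,3)
8. t=5/3 → T at (8/3,5); v=(-2,-3)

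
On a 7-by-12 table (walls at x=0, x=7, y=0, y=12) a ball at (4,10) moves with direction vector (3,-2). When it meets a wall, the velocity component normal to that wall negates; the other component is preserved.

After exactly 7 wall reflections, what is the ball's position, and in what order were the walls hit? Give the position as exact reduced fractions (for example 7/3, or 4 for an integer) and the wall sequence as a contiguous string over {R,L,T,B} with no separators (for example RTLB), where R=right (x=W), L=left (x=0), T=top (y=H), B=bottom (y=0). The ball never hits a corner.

Final position: (5,12)
Wall sequence: RLBRLRT

1. t=1 → R at (7,8); v=(-3,-2)
2. t=7/3 → L at (0,10/3); v=(3,-2)
3. t=5/3 → B at (5,0); v=(3,2)
4. t=2/3 → R at (7,4/3); v=(-3,2)
5. t=7/3 → L at (0,6); v=(3,2)
6. t=7/3 → R at (7,32/3); v=(-3,2)
7. t=2/3 → T at (5,12); v=(-3,-2)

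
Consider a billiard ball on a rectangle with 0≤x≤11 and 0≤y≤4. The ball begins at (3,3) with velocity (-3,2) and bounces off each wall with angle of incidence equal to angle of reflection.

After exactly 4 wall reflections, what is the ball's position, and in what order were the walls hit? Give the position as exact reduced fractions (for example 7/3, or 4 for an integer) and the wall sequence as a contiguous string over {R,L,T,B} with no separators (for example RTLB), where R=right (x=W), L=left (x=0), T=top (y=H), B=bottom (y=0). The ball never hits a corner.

Final position: (21/2,4)
Wall sequence: TLBT

1. t=1/2 → T at (3/2,4); v=(-3,-2)
2. t=1/2 → L at (0,3); v=(3,-2)
3. t=3/2 → B at (9/2,0); v=(3,2)
4. t=2 → T at (21/2,4); v=(3,-2)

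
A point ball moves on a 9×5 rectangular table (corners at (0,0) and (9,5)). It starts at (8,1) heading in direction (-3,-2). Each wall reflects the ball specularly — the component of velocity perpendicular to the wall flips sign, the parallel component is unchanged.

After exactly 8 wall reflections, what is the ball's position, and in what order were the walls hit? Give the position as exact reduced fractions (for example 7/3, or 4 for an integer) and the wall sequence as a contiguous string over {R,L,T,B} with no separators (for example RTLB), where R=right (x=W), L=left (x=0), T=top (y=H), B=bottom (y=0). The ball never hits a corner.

1. t=1/2 → B at (13/2,0); v=(-3,2)
2. t=13/6 → L at (0,13/3); v=(3,2)
3. t=1/3 → T at (1,5); v=(3,-2)
4. t=5/2 → B at (17/2,0); v=(3,2)
5. t=1/6 → R at (9,1/3); v=(-3,2)
6. t=7/3 → T at (2,5); v=(-3,-2)
7. t=2/3 → L at (0,11/3); v=(3,-2)
8. t=11/6 → B at (11/2,0); v=(3,2)

Final position: (11/2,0)
Wall sequence: BLTBRTLB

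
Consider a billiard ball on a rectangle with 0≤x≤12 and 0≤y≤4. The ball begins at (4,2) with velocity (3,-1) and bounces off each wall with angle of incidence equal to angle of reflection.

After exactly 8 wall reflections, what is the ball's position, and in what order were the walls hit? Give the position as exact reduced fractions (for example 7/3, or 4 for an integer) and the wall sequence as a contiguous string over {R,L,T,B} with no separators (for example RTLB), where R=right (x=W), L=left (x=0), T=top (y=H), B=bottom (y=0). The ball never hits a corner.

1. t=2 → B at (10,0); v=(3,1)
2. t=2/3 → R at (12,2/3); v=(-3,1)
3. t=10/3 → T at (2,4); v=(-3,-1)
4. t=2/3 → L at (0,10/3); v=(3,-1)
5. t=10/3 → B at (10,0); v=(3,1)
6. t=2/3 → R at (12,2/3); v=(-3,1)
7. t=10/3 → T at (2,4); v=(-3,-1)
8. t=2/3 → L at (0,10/3); v=(3,-1)

Final position: (0,10/3)
Wall sequence: BRTLBRTL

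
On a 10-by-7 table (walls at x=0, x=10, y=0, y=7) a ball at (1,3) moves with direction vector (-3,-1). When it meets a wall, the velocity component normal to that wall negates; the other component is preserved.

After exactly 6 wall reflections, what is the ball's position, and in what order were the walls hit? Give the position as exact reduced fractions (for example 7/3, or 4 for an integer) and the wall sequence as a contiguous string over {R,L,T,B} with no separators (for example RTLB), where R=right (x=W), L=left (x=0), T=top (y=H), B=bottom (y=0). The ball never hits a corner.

Final position: (10,20/3)
Wall sequence: LBRLTR

1. t=1/3 → L at (0,8/3); v=(3,-1)
2. t=8/3 → B at (8,0); v=(3,1)
3. t=2/3 → R at (10,2/3); v=(-3,1)
4. t=10/3 → L at (0,4); v=(3,1)
5. t=3 → T at (9,7); v=(3,-1)
6. t=1/3 → R at (10,20/3); v=(-3,-1)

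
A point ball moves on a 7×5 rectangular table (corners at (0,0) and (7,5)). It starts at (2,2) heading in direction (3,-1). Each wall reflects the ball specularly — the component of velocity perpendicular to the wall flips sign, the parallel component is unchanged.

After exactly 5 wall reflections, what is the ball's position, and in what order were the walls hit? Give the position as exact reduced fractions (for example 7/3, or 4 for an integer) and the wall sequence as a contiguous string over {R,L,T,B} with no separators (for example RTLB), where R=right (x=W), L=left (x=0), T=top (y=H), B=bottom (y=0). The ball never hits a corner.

Final position: (5,5)
Wall sequence: RBLRT

1. t=5/3 → R at (7,1/3); v=(-3,-1)
2. t=1/3 → B at (6,0); v=(-3,1)
3. t=2 → L at (0,2); v=(3,1)
4. t=7/3 → R at (7,13/3); v=(-3,1)
5. t=2/3 → T at (5,5); v=(-3,-1)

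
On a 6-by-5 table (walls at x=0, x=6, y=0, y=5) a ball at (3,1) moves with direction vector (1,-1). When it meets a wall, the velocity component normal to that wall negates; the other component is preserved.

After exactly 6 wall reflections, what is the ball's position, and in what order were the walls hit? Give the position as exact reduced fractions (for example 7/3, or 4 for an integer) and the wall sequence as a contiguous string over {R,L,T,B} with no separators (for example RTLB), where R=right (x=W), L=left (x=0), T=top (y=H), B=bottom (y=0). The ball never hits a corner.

Final position: (6,4)
Wall sequence: BRTLBR

1. t=1 → B at (4,0); v=(1,1)
2. t=2 → R at (6,2); v=(-1,1)
3. t=3 → T at (3,5); v=(-1,-1)
4. t=3 → L at (0,2); v=(1,-1)
5. t=2 → B at (2,0); v=(1,1)
6. t=4 → R at (6,4); v=(-1,1)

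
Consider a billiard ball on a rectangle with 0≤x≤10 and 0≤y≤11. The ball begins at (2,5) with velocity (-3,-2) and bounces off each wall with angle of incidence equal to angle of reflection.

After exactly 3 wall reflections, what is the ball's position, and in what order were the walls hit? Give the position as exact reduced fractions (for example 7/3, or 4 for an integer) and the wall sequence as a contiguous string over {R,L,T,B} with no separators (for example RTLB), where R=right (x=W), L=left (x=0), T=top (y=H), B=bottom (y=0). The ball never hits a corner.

1. t=2/3 → L at (0,11/3); v=(3,-2)
2. t=11/6 → B at (11/2,0); v=(3,2)
3. t=3/2 → R at (10,3); v=(-3,2)

Final position: (10,3)
Wall sequence: LBR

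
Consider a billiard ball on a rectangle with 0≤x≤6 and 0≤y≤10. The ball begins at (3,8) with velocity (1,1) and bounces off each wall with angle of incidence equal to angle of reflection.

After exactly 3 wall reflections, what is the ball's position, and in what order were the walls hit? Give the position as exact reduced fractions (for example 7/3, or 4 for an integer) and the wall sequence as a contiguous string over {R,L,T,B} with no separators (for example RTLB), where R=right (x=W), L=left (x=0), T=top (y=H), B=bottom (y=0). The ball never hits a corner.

Final position: (0,3)
Wall sequence: TRL

1. t=2 → T at (5,10); v=(1,-1)
2. t=1 → R at (6,9); v=(-1,-1)
3. t=6 → L at (0,3); v=(1,-1)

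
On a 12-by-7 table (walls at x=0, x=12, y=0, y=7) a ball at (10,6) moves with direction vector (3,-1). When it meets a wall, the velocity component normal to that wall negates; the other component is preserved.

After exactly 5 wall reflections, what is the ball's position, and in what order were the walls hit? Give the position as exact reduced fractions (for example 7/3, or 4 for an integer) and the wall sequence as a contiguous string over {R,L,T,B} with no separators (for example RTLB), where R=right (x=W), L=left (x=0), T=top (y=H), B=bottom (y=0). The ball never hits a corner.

1. t=2/3 → R at (12,16/3); v=(-3,-1)
2. t=4 → L at (0,4/3); v=(3,-1)
3. t=4/3 → B at (4,0); v=(3,1)
4. t=8/3 → R at (12,8/3); v=(-3,1)
5. t=4 → L at (0,20/3); v=(3,1)

Final position: (0,20/3)
Wall sequence: RLBRL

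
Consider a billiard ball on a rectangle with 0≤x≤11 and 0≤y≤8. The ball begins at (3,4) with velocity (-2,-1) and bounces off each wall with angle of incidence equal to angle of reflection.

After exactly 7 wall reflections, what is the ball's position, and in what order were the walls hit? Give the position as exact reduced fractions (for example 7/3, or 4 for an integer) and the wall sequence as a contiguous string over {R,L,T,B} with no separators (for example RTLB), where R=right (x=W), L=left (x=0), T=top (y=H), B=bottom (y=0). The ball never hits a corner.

Final position: (7,0)
Wall sequence: LBRTLRB

1. t=3/2 → L at (0,5/2); v=(2,-1)
2. t=5/2 → B at (5,0); v=(2,1)
3. t=3 → R at (11,3); v=(-2,1)
4. t=5 → T at (1,8); v=(-2,-1)
5. t=1/2 → L at (0,15/2); v=(2,-1)
6. t=11/2 → R at (11,2); v=(-2,-1)
7. t=2 → B at (7,0); v=(-2,1)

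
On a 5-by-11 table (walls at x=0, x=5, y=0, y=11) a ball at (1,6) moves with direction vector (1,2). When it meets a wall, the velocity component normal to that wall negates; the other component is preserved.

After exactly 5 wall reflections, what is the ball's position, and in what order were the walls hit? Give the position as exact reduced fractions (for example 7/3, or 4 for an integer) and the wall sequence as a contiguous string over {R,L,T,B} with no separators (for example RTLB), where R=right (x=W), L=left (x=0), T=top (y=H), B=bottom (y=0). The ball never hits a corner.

Final position: (9/2,11)
Wall sequence: TRBLT

1. t=5/2 → T at (7/2,11); v=(1,-2)
2. t=3/2 → R at (5,8); v=(-1,-2)
3. t=4 → B at (1,0); v=(-1,2)
4. t=1 → L at (0,2); v=(1,2)
5. t=9/2 → T at (9/2,11); v=(1,-2)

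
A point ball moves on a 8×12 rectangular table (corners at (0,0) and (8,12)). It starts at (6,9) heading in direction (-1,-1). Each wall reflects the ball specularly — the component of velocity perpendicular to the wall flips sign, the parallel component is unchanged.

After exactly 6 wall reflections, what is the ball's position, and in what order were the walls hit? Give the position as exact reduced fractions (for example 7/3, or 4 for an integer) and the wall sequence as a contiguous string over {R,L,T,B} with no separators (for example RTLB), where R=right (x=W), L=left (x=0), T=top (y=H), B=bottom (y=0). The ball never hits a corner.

Final position: (8,3)
Wall sequence: LBRTLR

1. t=6 → L at (0,3); v=(1,-1)
2. t=3 → B at (3,0); v=(1,1)
3. t=5 → R at (8,5); v=(-1,1)
4. t=7 → T at (1,12); v=(-1,-1)
5. t=1 → L at (0,11); v=(1,-1)
6. t=8 → R at (8,3); v=(-1,-1)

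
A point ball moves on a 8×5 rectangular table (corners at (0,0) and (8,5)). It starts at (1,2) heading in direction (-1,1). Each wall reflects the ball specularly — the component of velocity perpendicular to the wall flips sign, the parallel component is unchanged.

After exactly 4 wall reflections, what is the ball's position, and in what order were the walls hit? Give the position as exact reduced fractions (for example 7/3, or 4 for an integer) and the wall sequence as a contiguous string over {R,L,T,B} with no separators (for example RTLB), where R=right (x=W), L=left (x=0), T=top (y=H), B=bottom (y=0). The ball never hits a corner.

Final position: (8,1)
Wall sequence: LTBR

1. t=1 → L at (0,3); v=(1,1)
2. t=2 → T at (2,5); v=(1,-1)
3. t=5 → B at (7,0); v=(1,1)
4. t=1 → R at (8,1); v=(-1,1)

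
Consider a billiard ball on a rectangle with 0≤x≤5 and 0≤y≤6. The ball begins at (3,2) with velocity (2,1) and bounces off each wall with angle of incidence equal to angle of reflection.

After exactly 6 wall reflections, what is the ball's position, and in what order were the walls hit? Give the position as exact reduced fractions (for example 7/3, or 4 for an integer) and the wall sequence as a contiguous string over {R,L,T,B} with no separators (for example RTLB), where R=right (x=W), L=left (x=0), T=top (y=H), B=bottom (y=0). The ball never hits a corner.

1. t=1 → R at (5,3); v=(-2,1)
2. t=5/2 → L at (0,11/2); v=(2,1)
3. t=1/2 → T at (1,6); v=(2,-1)
4. t=2 → R at (5,4); v=(-2,-1)
5. t=5/2 → L at (0,3/2); v=(2,-1)
6. t=3/2 → B at (3,0); v=(2,1)

Final position: (3,0)
Wall sequence: RLTRLB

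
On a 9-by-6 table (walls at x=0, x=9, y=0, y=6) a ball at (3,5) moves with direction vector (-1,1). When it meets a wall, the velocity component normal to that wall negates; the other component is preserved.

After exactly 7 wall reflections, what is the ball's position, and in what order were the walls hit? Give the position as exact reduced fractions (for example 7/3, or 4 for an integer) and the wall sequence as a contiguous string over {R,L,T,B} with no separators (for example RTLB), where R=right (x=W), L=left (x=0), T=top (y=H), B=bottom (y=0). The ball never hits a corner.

1. t=1 → T at (2,6); v=(-1,-1)
2. t=2 → L at (0,4); v=(1,-1)
3. t=4 → B at (4,0); v=(1,1)
4. t=5 → R at (9,5); v=(-1,1)
5. t=1 → T at (8,6); v=(-1,-1)
6. t=6 → B at (2,0); v=(-1,1)
7. t=2 → L at (0,2); v=(1,1)

Final position: (0,2)
Wall sequence: TLBRTBL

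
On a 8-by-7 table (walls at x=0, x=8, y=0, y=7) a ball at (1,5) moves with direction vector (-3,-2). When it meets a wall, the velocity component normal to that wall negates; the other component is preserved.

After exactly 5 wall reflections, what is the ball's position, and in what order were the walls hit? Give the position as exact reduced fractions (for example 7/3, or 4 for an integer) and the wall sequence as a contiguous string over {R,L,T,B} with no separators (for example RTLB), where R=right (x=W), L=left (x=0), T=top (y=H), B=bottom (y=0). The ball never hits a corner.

Final position: (1,7)
Wall sequence: LBRLT

1. t=1/3 → L at (0,13/3); v=(3,-2)
2. t=13/6 → B at (13/2,0); v=(3,2)
3. t=1/2 → R at (8,1); v=(-3,2)
4. t=8/3 → L at (0,19/3); v=(3,2)
5. t=1/3 → T at (1,7); v=(3,-2)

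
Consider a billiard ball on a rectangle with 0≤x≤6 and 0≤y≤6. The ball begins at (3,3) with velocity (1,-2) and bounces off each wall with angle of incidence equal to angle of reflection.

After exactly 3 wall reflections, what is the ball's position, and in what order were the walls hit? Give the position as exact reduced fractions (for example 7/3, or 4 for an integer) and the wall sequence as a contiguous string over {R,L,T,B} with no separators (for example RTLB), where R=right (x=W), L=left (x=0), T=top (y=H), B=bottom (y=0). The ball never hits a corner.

Final position: (9/2,6)
Wall sequence: BRT

1. t=3/2 → B at (9/2,0); v=(1,2)
2. t=3/2 → R at (6,3); v=(-1,2)
3. t=3/2 → T at (9/2,6); v=(-1,-2)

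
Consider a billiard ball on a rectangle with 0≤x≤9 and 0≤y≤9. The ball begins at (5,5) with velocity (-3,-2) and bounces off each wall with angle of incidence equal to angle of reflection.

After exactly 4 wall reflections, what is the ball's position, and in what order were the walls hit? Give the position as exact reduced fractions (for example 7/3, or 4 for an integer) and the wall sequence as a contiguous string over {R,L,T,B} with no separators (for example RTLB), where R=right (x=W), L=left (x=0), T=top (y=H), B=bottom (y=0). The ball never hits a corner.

Final position: (2,9)
Wall sequence: LBRT

1. t=5/3 → L at (0,5/3); v=(3,-2)
2. t=5/6 → B at (5/2,0); v=(3,2)
3. t=13/6 → R at (9,13/3); v=(-3,2)
4. t=7/3 → T at (2,9); v=(-3,-2)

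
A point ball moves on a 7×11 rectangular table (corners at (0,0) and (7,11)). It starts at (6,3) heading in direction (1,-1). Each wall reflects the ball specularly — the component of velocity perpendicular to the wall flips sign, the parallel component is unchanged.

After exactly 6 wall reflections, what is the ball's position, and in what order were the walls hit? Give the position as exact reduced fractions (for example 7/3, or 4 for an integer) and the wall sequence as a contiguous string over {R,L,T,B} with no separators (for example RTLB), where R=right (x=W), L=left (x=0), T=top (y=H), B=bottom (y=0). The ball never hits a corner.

1. t=1 → R at (7,2); v=(-1,-1)
2. t=2 → B at (5,0); v=(-1,1)
3. t=5 → L at (0,5); v=(1,1)
4. t=6 → T at (6,11); v=(1,-1)
5. t=1 → R at (7,10); v=(-1,-1)
6. t=7 → L at (0,3); v=(1,-1)

Final position: (0,3)
Wall sequence: RBLTRL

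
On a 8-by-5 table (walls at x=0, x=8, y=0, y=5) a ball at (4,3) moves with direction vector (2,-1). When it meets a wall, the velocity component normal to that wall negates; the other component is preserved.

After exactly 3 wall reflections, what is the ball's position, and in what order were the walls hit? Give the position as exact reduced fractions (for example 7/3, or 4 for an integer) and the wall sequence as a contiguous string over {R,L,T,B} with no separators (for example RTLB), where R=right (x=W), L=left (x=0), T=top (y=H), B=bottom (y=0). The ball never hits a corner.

Final position: (0,3)
Wall sequence: RBL

1. t=2 → R at (8,1); v=(-2,-1)
2. t=1 → B at (6,0); v=(-2,1)
3. t=3 → L at (0,3); v=(2,1)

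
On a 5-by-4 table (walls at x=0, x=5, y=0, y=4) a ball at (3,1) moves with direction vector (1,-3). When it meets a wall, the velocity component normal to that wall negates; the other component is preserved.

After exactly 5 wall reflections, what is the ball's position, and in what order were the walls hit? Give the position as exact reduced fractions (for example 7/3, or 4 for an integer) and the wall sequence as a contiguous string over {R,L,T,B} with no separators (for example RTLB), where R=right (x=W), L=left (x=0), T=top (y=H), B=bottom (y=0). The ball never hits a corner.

1. t=1/3 → B at (10/3,0); v=(1,3)
2. t=4/3 → T at (14/3,4); v=(1,-3)
3. t=1/3 → R at (5,3); v=(-1,-3)
4. t=1 → B at (4,0); v=(-1,3)
5. t=4/3 → T at (8/3,4); v=(-1,-3)

Final position: (8/3,4)
Wall sequence: BTRBT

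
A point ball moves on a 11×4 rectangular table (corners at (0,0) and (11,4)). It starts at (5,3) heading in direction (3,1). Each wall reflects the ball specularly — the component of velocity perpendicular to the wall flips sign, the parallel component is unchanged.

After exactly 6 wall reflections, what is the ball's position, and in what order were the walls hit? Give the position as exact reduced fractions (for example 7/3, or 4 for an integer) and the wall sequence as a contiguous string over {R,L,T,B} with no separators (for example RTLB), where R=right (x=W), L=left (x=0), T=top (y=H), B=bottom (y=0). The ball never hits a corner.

1. t=1 → T at (8,4); v=(3,-1)
2. t=1 → R at (11,3); v=(-3,-1)
3. t=3 → B at (2,0); v=(-3,1)
4. t=2/3 → L at (0,2/3); v=(3,1)
5. t=10/3 → T at (10,4); v=(3,-1)
6. t=1/3 → R at (11,11/3); v=(-3,-1)

Final position: (11,11/3)
Wall sequence: TRBLTR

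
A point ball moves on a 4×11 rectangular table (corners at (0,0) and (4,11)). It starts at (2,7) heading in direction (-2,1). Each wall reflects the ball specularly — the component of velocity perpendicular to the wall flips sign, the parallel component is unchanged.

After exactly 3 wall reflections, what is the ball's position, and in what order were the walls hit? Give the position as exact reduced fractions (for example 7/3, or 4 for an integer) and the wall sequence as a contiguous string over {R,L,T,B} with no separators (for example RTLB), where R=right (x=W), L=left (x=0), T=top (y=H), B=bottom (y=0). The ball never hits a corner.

1. t=1 → L at (0,8); v=(2,1)
2. t=2 → R at (4,10); v=(-2,1)
3. t=1 → T at (2,11); v=(-2,-1)

Final position: (2,11)
Wall sequence: LRT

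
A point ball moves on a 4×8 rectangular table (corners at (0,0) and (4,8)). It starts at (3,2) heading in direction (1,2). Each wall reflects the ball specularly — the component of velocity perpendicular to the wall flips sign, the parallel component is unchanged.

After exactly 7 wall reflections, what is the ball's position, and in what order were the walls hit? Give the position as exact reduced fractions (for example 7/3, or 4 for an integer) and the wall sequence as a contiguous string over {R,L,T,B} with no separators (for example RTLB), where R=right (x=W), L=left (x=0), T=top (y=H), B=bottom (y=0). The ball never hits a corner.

Final position: (0,4)
Wall sequence: RTLBRTL

1. t=1 → R at (4,4); v=(-1,2)
2. t=2 → T at (2,8); v=(-1,-2)
3. t=2 → L at (0,4); v=(1,-2)
4. t=2 → B at (2,0); v=(1,2)
5. t=2 → R at (4,4); v=(-1,2)
6. t=2 → T at (2,8); v=(-1,-2)
7. t=2 → L at (0,4); v=(1,-2)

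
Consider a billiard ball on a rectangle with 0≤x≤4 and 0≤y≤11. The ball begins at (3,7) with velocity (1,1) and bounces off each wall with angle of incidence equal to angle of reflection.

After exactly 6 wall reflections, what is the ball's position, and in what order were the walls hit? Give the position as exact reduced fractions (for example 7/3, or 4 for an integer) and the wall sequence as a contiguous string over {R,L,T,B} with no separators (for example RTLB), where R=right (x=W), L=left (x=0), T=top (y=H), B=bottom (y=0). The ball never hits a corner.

Final position: (2,0)
Wall sequence: RTLRLB

1. t=1 → R at (4,8); v=(-1,1)
2. t=3 → T at (1,11); v=(-1,-1)
3. t=1 → L at (0,10); v=(1,-1)
4. t=4 → R at (4,6); v=(-1,-1)
5. t=4 → L at (0,2); v=(1,-1)
6. t=2 → B at (2,0); v=(1,1)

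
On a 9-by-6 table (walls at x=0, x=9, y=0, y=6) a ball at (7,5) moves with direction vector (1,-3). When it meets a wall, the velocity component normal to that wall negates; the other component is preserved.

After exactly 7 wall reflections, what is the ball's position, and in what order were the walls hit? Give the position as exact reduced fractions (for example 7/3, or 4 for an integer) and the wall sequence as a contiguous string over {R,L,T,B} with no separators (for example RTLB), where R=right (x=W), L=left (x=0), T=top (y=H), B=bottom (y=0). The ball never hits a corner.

1. t=5/3 → B at (26/3,0); v=(1,3)
2. t=1/3 → R at (9,1); v=(-1,3)
3. t=5/3 → T at (22/3,6); v=(-1,-3)
4. t=2 → B at (16/3,0); v=(-1,3)
5. t=2 → T at (10/3,6); v=(-1,-3)
6. t=2 → B at (4/3,0); v=(-1,3)
7. t=4/3 → L at (0,4); v=(1,3)

Final position: (0,4)
Wall sequence: BRTBTBL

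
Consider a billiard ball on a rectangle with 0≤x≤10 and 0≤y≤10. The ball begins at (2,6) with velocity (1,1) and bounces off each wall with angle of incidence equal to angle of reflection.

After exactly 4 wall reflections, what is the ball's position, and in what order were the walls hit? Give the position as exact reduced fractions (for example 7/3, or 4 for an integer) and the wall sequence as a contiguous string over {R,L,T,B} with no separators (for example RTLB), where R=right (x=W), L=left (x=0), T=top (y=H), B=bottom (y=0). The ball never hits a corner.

Final position: (0,4)
Wall sequence: TRBL

1. t=4 → T at (6,10); v=(1,-1)
2. t=4 → R at (10,6); v=(-1,-1)
3. t=6 → B at (4,0); v=(-1,1)
4. t=4 → L at (0,4); v=(1,1)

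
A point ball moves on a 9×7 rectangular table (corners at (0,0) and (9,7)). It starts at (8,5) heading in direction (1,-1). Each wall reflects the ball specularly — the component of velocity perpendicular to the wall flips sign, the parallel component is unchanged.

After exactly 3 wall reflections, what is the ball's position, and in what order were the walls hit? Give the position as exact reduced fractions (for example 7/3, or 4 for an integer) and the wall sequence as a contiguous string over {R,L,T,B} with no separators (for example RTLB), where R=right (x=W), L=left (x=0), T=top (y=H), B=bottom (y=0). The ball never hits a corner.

Final position: (0,5)
Wall sequence: RBL

1. t=1 → R at (9,4); v=(-1,-1)
2. t=4 → B at (5,0); v=(-1,1)
3. t=5 → L at (0,5); v=(1,1)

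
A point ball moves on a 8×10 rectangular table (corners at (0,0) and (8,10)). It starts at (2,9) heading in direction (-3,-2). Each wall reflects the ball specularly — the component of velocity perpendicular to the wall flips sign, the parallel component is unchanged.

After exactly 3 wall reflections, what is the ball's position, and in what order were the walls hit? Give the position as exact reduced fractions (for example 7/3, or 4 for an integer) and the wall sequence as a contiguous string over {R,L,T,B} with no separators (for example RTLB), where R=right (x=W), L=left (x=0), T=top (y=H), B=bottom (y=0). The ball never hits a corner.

1. t=2/3 → L at (0,23/3); v=(3,-2)
2. t=8/3 → R at (8,7/3); v=(-3,-2)
3. t=7/6 → B at (9/2,0); v=(-3,2)

Final position: (9/2,0)
Wall sequence: LRB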